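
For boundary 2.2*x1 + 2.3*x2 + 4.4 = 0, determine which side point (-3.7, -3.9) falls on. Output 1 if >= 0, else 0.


Compute 2.2 * -3.7 + 2.3 * -3.9 + 4.4
= -8.14 + -8.97 + 4.4
= -12.71
Since -12.71 < 0, the point is on the negative side.

0


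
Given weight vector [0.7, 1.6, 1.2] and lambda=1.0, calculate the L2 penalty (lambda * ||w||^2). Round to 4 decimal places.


Squaring each weight:
0.7^2 = 0.49
1.6^2 = 2.56
1.2^2 = 1.44
Sum of squares = 4.49
Penalty = 1.0 * 4.49 = 4.4900

4.4900


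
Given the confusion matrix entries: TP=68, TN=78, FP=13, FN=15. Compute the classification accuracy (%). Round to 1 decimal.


Accuracy = (TP + TN) / (TP + TN + FP + FN) * 100
= (68 + 78) / (68 + 78 + 13 + 15)
= 146 / 174
= 0.8391
= 83.9%

83.9


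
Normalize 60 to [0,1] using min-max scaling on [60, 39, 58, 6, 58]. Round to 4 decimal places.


Min = 6, Max = 60
Range = 60 - 6 = 54
Scaled = (x - min) / (max - min)
= (60 - 6) / 54
= 54 / 54
= 1.0000

1.0000


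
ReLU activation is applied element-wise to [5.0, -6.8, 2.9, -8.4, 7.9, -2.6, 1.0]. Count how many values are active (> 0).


ReLU(x) = max(0, x) for each element:
ReLU(5.0) = 5.0
ReLU(-6.8) = 0
ReLU(2.9) = 2.9
ReLU(-8.4) = 0
ReLU(7.9) = 7.9
ReLU(-2.6) = 0
ReLU(1.0) = 1.0
Active neurons (>0): 4

4


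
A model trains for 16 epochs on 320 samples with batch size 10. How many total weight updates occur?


Iterations per epoch = 320 / 10 = 32
Total updates = iterations_per_epoch * epochs
= 32 * 16
= 512

512


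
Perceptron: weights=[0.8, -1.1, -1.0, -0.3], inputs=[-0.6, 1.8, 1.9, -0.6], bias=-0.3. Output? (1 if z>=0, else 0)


z = w . x + b
= 0.8*-0.6 + -1.1*1.8 + -1.0*1.9 + -0.3*-0.6 + -0.3
= -0.48 + -1.98 + -1.9 + 0.18 + -0.3
= -4.18 + -0.3
= -4.48
Since z = -4.48 < 0, output = 0

0


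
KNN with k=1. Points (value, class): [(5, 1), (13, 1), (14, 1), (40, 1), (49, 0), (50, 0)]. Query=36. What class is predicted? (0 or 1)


Distances from query 36:
Point 40 (class 1): distance = 4
K=1 nearest neighbors: classes = [1]
Votes for class 1: 1 / 1
Majority vote => class 1

1


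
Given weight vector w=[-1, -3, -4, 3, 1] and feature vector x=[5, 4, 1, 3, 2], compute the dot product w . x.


Element-wise products:
-1 * 5 = -5
-3 * 4 = -12
-4 * 1 = -4
3 * 3 = 9
1 * 2 = 2
Sum = -5 + -12 + -4 + 9 + 2
= -10

-10


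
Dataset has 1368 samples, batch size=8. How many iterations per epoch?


Iterations per epoch = dataset_size / batch_size
= 1368 / 8
= 171

171


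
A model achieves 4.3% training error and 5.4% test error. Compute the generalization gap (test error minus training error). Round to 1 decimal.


Generalization gap = test_error - train_error
= 5.4 - 4.3
= 1.1%
A small gap suggests good generalization.

1.1


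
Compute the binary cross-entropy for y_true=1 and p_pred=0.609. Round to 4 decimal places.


For y=1: Loss = -log(p)
= -log(0.609)
= -(-0.4959)
= 0.4959

0.4959


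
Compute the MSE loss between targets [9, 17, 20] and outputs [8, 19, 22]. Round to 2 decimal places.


Differences: [1, -2, -2]
Squared errors: [1, 4, 4]
Sum of squared errors = 9
MSE = 9 / 3 = 3.00

3.00


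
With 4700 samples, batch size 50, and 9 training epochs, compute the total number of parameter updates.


Iterations per epoch = 4700 / 50 = 94
Total updates = iterations_per_epoch * epochs
= 94 * 9
= 846

846


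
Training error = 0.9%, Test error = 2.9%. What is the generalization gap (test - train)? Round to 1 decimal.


Generalization gap = test_error - train_error
= 2.9 - 0.9
= 2.0%
A moderate gap.

2.0


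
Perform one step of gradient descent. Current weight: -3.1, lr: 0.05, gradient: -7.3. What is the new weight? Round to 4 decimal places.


w_new = w_old - lr * gradient
= -3.1 - 0.05 * -7.3
= -3.1 - (-0.365)
= -2.7350

-2.7350


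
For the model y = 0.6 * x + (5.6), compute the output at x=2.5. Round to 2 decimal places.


y = 0.6 * 2.5 + (5.6)
= 1.5 + (5.6)
= 7.10

7.10


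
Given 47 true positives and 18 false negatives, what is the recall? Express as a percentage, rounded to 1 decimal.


Recall = TP / (TP + FN) * 100
= 47 / (47 + 18)
= 47 / 65
= 0.7231
= 72.3%

72.3


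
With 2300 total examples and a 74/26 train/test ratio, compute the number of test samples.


Train samples = 2300 * 74% = 1702
Test samples = 2300 - 1702
= 598

598


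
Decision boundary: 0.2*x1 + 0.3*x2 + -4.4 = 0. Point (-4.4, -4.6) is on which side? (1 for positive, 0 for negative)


Compute 0.2 * -4.4 + 0.3 * -4.6 + -4.4
= -0.88 + -1.38 + -4.4
= -6.66
Since -6.66 < 0, the point is on the negative side.

0


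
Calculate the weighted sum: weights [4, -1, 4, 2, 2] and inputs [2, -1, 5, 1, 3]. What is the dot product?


Element-wise products:
4 * 2 = 8
-1 * -1 = 1
4 * 5 = 20
2 * 1 = 2
2 * 3 = 6
Sum = 8 + 1 + 20 + 2 + 6
= 37

37


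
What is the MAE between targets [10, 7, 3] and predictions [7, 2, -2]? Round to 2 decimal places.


Absolute errors: [3, 5, 5]
Sum of absolute errors = 13
MAE = 13 / 3 = 4.33

4.33


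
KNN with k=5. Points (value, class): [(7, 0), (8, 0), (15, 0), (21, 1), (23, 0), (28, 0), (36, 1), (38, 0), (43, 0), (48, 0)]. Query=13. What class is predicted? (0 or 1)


Distances from query 13:
Point 15 (class 0): distance = 2
Point 8 (class 0): distance = 5
Point 7 (class 0): distance = 6
Point 21 (class 1): distance = 8
Point 23 (class 0): distance = 10
K=5 nearest neighbors: classes = [0, 0, 0, 1, 0]
Votes for class 1: 1 / 5
Majority vote => class 0

0


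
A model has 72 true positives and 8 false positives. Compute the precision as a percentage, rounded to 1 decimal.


Precision = TP / (TP + FP) * 100
= 72 / (72 + 8)
= 72 / 80
= 0.9
= 90.0%

90.0


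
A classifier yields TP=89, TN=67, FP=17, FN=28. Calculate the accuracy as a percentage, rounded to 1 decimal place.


Accuracy = (TP + TN) / (TP + TN + FP + FN) * 100
= (89 + 67) / (89 + 67 + 17 + 28)
= 156 / 201
= 0.7761
= 77.6%

77.6


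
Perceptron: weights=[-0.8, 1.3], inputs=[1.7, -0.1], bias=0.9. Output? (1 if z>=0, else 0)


z = w . x + b
= -0.8*1.7 + 1.3*-0.1 + 0.9
= -1.36 + -0.13 + 0.9
= -1.49 + 0.9
= -0.59
Since z = -0.59 < 0, output = 0

0


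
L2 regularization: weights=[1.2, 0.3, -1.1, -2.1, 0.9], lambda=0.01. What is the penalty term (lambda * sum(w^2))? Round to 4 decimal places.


Squaring each weight:
1.2^2 = 1.44
0.3^2 = 0.09
(-1.1)^2 = 1.21
(-2.1)^2 = 4.41
0.9^2 = 0.81
Sum of squares = 7.96
Penalty = 0.01 * 7.96 = 0.0796

0.0796


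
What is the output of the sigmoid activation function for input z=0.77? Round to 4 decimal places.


sigmoid(z) = 1 / (1 + exp(-z))
exp(-(0.77)) = exp(-0.77) = 0.463
1 + 0.463 = 1.463
1 / 1.463 = 0.6835

0.6835


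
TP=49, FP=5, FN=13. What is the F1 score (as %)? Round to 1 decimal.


Precision = TP / (TP + FP) = 49 / 54 = 0.9074
Recall = TP / (TP + FN) = 49 / 62 = 0.7903
F1 = 2 * P * R / (P + R)
= 2 * 0.9074 * 0.7903 / (0.9074 + 0.7903)
= 1.4343 / 1.6977
= 0.8448
As percentage: 84.5%

84.5


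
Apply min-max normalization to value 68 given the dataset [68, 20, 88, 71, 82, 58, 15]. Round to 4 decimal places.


Min = 15, Max = 88
Range = 88 - 15 = 73
Scaled = (x - min) / (max - min)
= (68 - 15) / 73
= 53 / 73
= 0.7260

0.7260


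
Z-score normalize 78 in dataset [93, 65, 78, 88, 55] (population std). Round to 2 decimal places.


Mean = (93 + 65 + 78 + 88 + 55) / 5 = 75.8
Variance = sum((x_i - mean)^2) / n = 199.76
Std = sqrt(199.76) = 14.1336
Z = (x - mean) / std
= (78 - 75.8) / 14.1336
= 2.2 / 14.1336
= 0.16

0.16


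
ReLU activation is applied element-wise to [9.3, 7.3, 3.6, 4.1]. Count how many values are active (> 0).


ReLU(x) = max(0, x) for each element:
ReLU(9.3) = 9.3
ReLU(7.3) = 7.3
ReLU(3.6) = 3.6
ReLU(4.1) = 4.1
Active neurons (>0): 4

4


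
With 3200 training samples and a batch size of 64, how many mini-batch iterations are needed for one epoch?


Iterations per epoch = dataset_size / batch_size
= 3200 / 64
= 50

50


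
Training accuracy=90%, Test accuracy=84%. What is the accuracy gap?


Gap = train_accuracy - test_accuracy
= 90 - 84
= 6%
This moderate gap may indicate mild overfitting.

6


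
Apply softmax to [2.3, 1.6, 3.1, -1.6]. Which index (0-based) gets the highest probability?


Softmax is a monotonic transformation, so it preserves the argmax.
We need to find the index of the maximum logit.
Index 0: 2.3
Index 1: 1.6
Index 2: 3.1
Index 3: -1.6
Maximum logit = 3.1 at index 2

2


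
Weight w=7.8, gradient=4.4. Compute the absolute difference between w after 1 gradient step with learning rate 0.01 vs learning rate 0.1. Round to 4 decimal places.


With lr=0.01: w_new = 7.8 - 0.01 * 4.4 = 7.756
With lr=0.1: w_new = 7.8 - 0.1 * 4.4 = 7.36
Absolute difference = |7.756 - 7.36|
= 0.3960

0.3960


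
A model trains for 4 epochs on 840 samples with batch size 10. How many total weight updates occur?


Iterations per epoch = 840 / 10 = 84
Total updates = iterations_per_epoch * epochs
= 84 * 4
= 336

336


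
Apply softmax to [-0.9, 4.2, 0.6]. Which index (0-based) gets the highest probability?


Softmax is a monotonic transformation, so it preserves the argmax.
We need to find the index of the maximum logit.
Index 0: -0.9
Index 1: 4.2
Index 2: 0.6
Maximum logit = 4.2 at index 1

1


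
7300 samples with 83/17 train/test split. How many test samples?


Train samples = 7300 * 83% = 6059
Test samples = 7300 - 6059
= 1241

1241


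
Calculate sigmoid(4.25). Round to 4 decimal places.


sigmoid(z) = 1 / (1 + exp(-z))
exp(-(4.25)) = exp(-4.25) = 0.0143
1 + 0.0143 = 1.0143
1 / 1.0143 = 0.9859

0.9859


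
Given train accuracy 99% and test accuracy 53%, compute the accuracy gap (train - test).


Gap = train_accuracy - test_accuracy
= 99 - 53
= 46%
This large gap strongly indicates overfitting.

46


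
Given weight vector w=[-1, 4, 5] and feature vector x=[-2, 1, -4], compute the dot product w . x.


Element-wise products:
-1 * -2 = 2
4 * 1 = 4
5 * -4 = -20
Sum = 2 + 4 + -20
= -14

-14


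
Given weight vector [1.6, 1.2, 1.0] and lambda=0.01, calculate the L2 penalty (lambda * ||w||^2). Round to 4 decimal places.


Squaring each weight:
1.6^2 = 2.56
1.2^2 = 1.44
1.0^2 = 1.0
Sum of squares = 5.0
Penalty = 0.01 * 5.0 = 0.0500

0.0500


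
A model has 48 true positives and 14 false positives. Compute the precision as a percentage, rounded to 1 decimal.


Precision = TP / (TP + FP) * 100
= 48 / (48 + 14)
= 48 / 62
= 0.7742
= 77.4%

77.4


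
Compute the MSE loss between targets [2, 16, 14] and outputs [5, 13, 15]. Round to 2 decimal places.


Differences: [-3, 3, -1]
Squared errors: [9, 9, 1]
Sum of squared errors = 19
MSE = 19 / 3 = 6.33

6.33


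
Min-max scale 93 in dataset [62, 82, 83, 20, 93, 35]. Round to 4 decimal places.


Min = 20, Max = 93
Range = 93 - 20 = 73
Scaled = (x - min) / (max - min)
= (93 - 20) / 73
= 73 / 73
= 1.0000

1.0000


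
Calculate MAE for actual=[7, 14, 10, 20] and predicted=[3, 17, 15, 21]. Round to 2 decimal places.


Absolute errors: [4, 3, 5, 1]
Sum of absolute errors = 13
MAE = 13 / 4 = 3.25

3.25


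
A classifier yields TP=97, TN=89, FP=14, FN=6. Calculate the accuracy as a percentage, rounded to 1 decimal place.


Accuracy = (TP + TN) / (TP + TN + FP + FN) * 100
= (97 + 89) / (97 + 89 + 14 + 6)
= 186 / 206
= 0.9029
= 90.3%

90.3


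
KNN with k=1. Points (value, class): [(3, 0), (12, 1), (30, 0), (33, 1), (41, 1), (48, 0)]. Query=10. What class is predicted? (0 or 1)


Distances from query 10:
Point 12 (class 1): distance = 2
K=1 nearest neighbors: classes = [1]
Votes for class 1: 1 / 1
Majority vote => class 1

1


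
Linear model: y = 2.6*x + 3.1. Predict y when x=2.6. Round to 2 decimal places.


y = 2.6 * 2.6 + (3.1)
= 6.76 + (3.1)
= 9.86

9.86


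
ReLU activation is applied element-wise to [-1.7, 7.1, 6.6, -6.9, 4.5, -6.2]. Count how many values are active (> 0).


ReLU(x) = max(0, x) for each element:
ReLU(-1.7) = 0
ReLU(7.1) = 7.1
ReLU(6.6) = 6.6
ReLU(-6.9) = 0
ReLU(4.5) = 4.5
ReLU(-6.2) = 0
Active neurons (>0): 3

3


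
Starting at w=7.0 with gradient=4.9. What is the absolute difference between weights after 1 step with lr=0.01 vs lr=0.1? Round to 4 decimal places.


With lr=0.01: w_new = 7.0 - 0.01 * 4.9 = 6.951
With lr=0.1: w_new = 7.0 - 0.1 * 4.9 = 6.51
Absolute difference = |6.951 - 6.51|
= 0.4410

0.4410


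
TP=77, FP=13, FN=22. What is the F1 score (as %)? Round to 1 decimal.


Precision = TP / (TP + FP) = 77 / 90 = 0.8556
Recall = TP / (TP + FN) = 77 / 99 = 0.7778
F1 = 2 * P * R / (P + R)
= 2 * 0.8556 * 0.7778 / (0.8556 + 0.7778)
= 1.3309 / 1.6333
= 0.8148
As percentage: 81.5%

81.5


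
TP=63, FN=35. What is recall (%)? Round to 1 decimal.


Recall = TP / (TP + FN) * 100
= 63 / (63 + 35)
= 63 / 98
= 0.6429
= 64.3%

64.3


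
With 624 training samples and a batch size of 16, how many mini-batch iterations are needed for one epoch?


Iterations per epoch = dataset_size / batch_size
= 624 / 16
= 39

39


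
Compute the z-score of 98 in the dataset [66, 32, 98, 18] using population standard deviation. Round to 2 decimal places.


Mean = (66 + 32 + 98 + 18) / 4 = 53.5
Variance = sum((x_i - mean)^2) / n = 964.75
Std = sqrt(964.75) = 31.0604
Z = (x - mean) / std
= (98 - 53.5) / 31.0604
= 44.5 / 31.0604
= 1.43

1.43


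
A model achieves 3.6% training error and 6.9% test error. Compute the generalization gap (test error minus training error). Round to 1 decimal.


Generalization gap = test_error - train_error
= 6.9 - 3.6
= 3.3%
A moderate gap.

3.3


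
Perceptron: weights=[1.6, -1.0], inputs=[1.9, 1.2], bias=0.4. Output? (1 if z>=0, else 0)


z = w . x + b
= 1.6*1.9 + -1.0*1.2 + 0.4
= 3.04 + -1.2 + 0.4
= 1.84 + 0.4
= 2.24
Since z = 2.24 >= 0, output = 1

1


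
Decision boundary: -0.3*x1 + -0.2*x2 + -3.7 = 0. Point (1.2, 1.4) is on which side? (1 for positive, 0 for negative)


Compute -0.3 * 1.2 + -0.2 * 1.4 + -3.7
= -0.36 + -0.28 + -3.7
= -4.34
Since -4.34 < 0, the point is on the negative side.

0


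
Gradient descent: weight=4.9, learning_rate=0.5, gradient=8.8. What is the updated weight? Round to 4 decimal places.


w_new = w_old - lr * gradient
= 4.9 - 0.5 * 8.8
= 4.9 - (4.4)
= 0.5000

0.5000


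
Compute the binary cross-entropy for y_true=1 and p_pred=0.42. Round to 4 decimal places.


For y=1: Loss = -log(p)
= -log(0.42)
= -(-0.8675)
= 0.8675

0.8675


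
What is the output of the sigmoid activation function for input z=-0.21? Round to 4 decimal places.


sigmoid(z) = 1 / (1 + exp(-z))
exp(-(-0.21)) = exp(0.21) = 1.2337
1 + 1.2337 = 2.2337
1 / 2.2337 = 0.4477

0.4477


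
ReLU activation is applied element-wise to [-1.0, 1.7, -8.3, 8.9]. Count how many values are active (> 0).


ReLU(x) = max(0, x) for each element:
ReLU(-1.0) = 0
ReLU(1.7) = 1.7
ReLU(-8.3) = 0
ReLU(8.9) = 8.9
Active neurons (>0): 2

2


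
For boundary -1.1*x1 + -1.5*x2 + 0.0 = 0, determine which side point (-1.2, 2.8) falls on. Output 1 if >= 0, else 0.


Compute -1.1 * -1.2 + -1.5 * 2.8 + 0.0
= 1.32 + -4.2 + 0.0
= -2.88
Since -2.88 < 0, the point is on the negative side.

0


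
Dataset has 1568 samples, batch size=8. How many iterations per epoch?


Iterations per epoch = dataset_size / batch_size
= 1568 / 8
= 196

196


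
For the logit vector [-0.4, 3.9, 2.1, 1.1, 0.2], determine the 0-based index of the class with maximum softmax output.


Softmax is a monotonic transformation, so it preserves the argmax.
We need to find the index of the maximum logit.
Index 0: -0.4
Index 1: 3.9
Index 2: 2.1
Index 3: 1.1
Index 4: 0.2
Maximum logit = 3.9 at index 1

1


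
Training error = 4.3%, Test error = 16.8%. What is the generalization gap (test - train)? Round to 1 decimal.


Generalization gap = test_error - train_error
= 16.8 - 4.3
= 12.5%
A large gap suggests overfitting.

12.5


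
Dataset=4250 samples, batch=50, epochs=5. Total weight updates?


Iterations per epoch = 4250 / 50 = 85
Total updates = iterations_per_epoch * epochs
= 85 * 5
= 425

425


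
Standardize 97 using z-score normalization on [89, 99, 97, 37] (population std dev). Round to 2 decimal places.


Mean = (89 + 99 + 97 + 37) / 4 = 80.5
Variance = sum((x_i - mean)^2) / n = 644.75
Std = sqrt(644.75) = 25.3919
Z = (x - mean) / std
= (97 - 80.5) / 25.3919
= 16.5 / 25.3919
= 0.65

0.65


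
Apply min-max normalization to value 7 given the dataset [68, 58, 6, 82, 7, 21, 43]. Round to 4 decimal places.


Min = 6, Max = 82
Range = 82 - 6 = 76
Scaled = (x - min) / (max - min)
= (7 - 6) / 76
= 1 / 76
= 0.0132

0.0132


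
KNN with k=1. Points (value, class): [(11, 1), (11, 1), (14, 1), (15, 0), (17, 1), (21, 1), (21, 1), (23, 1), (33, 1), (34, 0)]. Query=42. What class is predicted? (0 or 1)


Distances from query 42:
Point 34 (class 0): distance = 8
K=1 nearest neighbors: classes = [0]
Votes for class 1: 0 / 1
Majority vote => class 0

0


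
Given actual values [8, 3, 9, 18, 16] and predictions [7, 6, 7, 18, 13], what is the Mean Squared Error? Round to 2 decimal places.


Differences: [1, -3, 2, 0, 3]
Squared errors: [1, 9, 4, 0, 9]
Sum of squared errors = 23
MSE = 23 / 5 = 4.60

4.60


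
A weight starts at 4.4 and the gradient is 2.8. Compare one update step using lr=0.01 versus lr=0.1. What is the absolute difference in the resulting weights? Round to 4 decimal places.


With lr=0.01: w_new = 4.4 - 0.01 * 2.8 = 4.372
With lr=0.1: w_new = 4.4 - 0.1 * 2.8 = 4.12
Absolute difference = |4.372 - 4.12|
= 0.2520

0.2520


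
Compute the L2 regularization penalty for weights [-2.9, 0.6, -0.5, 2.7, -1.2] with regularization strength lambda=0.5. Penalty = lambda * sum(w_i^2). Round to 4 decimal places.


Squaring each weight:
(-2.9)^2 = 8.41
0.6^2 = 0.36
(-0.5)^2 = 0.25
2.7^2 = 7.29
(-1.2)^2 = 1.44
Sum of squares = 17.75
Penalty = 0.5 * 17.75 = 8.8750

8.8750


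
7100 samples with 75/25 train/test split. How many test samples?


Train samples = 7100 * 75% = 5325
Test samples = 7100 - 5325
= 1775

1775


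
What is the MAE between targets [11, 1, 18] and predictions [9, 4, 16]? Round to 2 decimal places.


Absolute errors: [2, 3, 2]
Sum of absolute errors = 7
MAE = 7 / 3 = 2.33

2.33


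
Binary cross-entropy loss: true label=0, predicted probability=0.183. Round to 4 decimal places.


For y=0: Loss = -log(1-p)
= -log(1 - 0.183)
= -log(0.817)
= -(-0.2021)
= 0.2021

0.2021


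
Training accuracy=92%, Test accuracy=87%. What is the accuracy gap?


Gap = train_accuracy - test_accuracy
= 92 - 87
= 5%
This moderate gap may indicate mild overfitting.

5


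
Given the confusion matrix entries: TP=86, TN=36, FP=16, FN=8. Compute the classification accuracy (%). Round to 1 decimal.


Accuracy = (TP + TN) / (TP + TN + FP + FN) * 100
= (86 + 36) / (86 + 36 + 16 + 8)
= 122 / 146
= 0.8356
= 83.6%

83.6


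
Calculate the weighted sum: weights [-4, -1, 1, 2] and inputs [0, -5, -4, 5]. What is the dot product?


Element-wise products:
-4 * 0 = 0
-1 * -5 = 5
1 * -4 = -4
2 * 5 = 10
Sum = 0 + 5 + -4 + 10
= 11

11


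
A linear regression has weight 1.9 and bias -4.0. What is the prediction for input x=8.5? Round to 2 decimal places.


y = 1.9 * 8.5 + (-4.0)
= 16.15 + (-4.0)
= 12.15

12.15


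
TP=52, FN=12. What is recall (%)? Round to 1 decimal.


Recall = TP / (TP + FN) * 100
= 52 / (52 + 12)
= 52 / 64
= 0.8125
= 81.3%

81.3


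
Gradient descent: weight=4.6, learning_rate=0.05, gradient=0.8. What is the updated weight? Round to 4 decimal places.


w_new = w_old - lr * gradient
= 4.6 - 0.05 * 0.8
= 4.6 - (0.04)
= 4.5600

4.5600


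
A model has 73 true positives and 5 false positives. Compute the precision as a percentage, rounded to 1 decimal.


Precision = TP / (TP + FP) * 100
= 73 / (73 + 5)
= 73 / 78
= 0.9359
= 93.6%

93.6


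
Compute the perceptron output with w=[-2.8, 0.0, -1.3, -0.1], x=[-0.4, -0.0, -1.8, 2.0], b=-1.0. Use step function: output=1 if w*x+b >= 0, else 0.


z = w . x + b
= -2.8*-0.4 + 0.0*-0.0 + -1.3*-1.8 + -0.1*2.0 + -1.0
= 1.12 + -0.0 + 2.34 + -0.2 + -1.0
= 3.26 + -1.0
= 2.26
Since z = 2.26 >= 0, output = 1

1


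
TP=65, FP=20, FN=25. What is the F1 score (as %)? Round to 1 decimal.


Precision = TP / (TP + FP) = 65 / 85 = 0.7647
Recall = TP / (TP + FN) = 65 / 90 = 0.7222
F1 = 2 * P * R / (P + R)
= 2 * 0.7647 * 0.7222 / (0.7647 + 0.7222)
= 1.1046 / 1.4869
= 0.7429
As percentage: 74.3%

74.3


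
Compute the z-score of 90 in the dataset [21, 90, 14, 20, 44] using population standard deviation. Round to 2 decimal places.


Mean = (21 + 90 + 14 + 20 + 44) / 5 = 37.8
Variance = sum((x_i - mean)^2) / n = 785.76
Std = sqrt(785.76) = 28.0314
Z = (x - mean) / std
= (90 - 37.8) / 28.0314
= 52.2 / 28.0314
= 1.86

1.86


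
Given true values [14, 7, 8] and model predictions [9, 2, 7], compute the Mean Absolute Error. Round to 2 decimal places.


Absolute errors: [5, 5, 1]
Sum of absolute errors = 11
MAE = 11 / 3 = 3.67

3.67


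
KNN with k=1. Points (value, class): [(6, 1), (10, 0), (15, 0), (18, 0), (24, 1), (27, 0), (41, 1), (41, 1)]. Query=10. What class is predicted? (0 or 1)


Distances from query 10:
Point 10 (class 0): distance = 0
K=1 nearest neighbors: classes = [0]
Votes for class 1: 0 / 1
Majority vote => class 0

0


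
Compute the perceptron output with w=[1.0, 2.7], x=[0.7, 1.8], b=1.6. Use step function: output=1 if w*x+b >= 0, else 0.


z = w . x + b
= 1.0*0.7 + 2.7*1.8 + 1.6
= 0.7 + 4.86 + 1.6
= 5.56 + 1.6
= 7.16
Since z = 7.16 >= 0, output = 1

1


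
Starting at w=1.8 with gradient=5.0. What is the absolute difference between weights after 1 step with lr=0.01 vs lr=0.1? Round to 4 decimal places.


With lr=0.01: w_new = 1.8 - 0.01 * 5.0 = 1.75
With lr=0.1: w_new = 1.8 - 0.1 * 5.0 = 1.3
Absolute difference = |1.75 - 1.3|
= 0.4500

0.4500


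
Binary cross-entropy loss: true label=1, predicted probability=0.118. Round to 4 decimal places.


For y=1: Loss = -log(p)
= -log(0.118)
= -(-2.1371)
= 2.1371

2.1371


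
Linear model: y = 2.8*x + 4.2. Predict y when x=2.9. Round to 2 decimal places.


y = 2.8 * 2.9 + (4.2)
= 8.12 + (4.2)
= 12.32

12.32


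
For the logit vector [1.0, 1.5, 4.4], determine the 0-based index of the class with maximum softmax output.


Softmax is a monotonic transformation, so it preserves the argmax.
We need to find the index of the maximum logit.
Index 0: 1.0
Index 1: 1.5
Index 2: 4.4
Maximum logit = 4.4 at index 2

2


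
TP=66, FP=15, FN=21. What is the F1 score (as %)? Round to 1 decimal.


Precision = TP / (TP + FP) = 66 / 81 = 0.8148
Recall = TP / (TP + FN) = 66 / 87 = 0.7586
F1 = 2 * P * R / (P + R)
= 2 * 0.8148 * 0.7586 / (0.8148 + 0.7586)
= 1.2363 / 1.5734
= 0.7857
As percentage: 78.6%

78.6


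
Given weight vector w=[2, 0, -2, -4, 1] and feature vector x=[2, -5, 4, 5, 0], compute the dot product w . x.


Element-wise products:
2 * 2 = 4
0 * -5 = 0
-2 * 4 = -8
-4 * 5 = -20
1 * 0 = 0
Sum = 4 + 0 + -8 + -20 + 0
= -24

-24


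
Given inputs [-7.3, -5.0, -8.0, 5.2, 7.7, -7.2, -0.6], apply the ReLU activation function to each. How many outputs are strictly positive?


ReLU(x) = max(0, x) for each element:
ReLU(-7.3) = 0
ReLU(-5.0) = 0
ReLU(-8.0) = 0
ReLU(5.2) = 5.2
ReLU(7.7) = 7.7
ReLU(-7.2) = 0
ReLU(-0.6) = 0
Active neurons (>0): 2

2


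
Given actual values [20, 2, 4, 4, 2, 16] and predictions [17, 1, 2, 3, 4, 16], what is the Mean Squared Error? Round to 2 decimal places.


Differences: [3, 1, 2, 1, -2, 0]
Squared errors: [9, 1, 4, 1, 4, 0]
Sum of squared errors = 19
MSE = 19 / 6 = 3.17

3.17


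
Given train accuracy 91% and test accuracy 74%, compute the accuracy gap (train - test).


Gap = train_accuracy - test_accuracy
= 91 - 74
= 17%
This gap suggests the model is overfitting.

17


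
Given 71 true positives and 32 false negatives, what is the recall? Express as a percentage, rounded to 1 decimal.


Recall = TP / (TP + FN) * 100
= 71 / (71 + 32)
= 71 / 103
= 0.6893
= 68.9%

68.9


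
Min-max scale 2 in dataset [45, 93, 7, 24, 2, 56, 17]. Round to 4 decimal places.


Min = 2, Max = 93
Range = 93 - 2 = 91
Scaled = (x - min) / (max - min)
= (2 - 2) / 91
= 0 / 91
= 0.0000

0.0000


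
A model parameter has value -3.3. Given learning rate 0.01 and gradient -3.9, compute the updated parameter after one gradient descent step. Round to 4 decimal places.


w_new = w_old - lr * gradient
= -3.3 - 0.01 * -3.9
= -3.3 - (-0.039)
= -3.2610

-3.2610


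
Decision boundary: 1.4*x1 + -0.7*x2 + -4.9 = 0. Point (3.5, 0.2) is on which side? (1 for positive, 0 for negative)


Compute 1.4 * 3.5 + -0.7 * 0.2 + -4.9
= 4.9 + -0.14 + -4.9
= -0.14
Since -0.14 < 0, the point is on the negative side.

0


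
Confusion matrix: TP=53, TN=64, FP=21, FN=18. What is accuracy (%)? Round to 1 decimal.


Accuracy = (TP + TN) / (TP + TN + FP + FN) * 100
= (53 + 64) / (53 + 64 + 21 + 18)
= 117 / 156
= 0.75
= 75.0%

75.0


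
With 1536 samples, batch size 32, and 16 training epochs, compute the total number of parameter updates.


Iterations per epoch = 1536 / 32 = 48
Total updates = iterations_per_epoch * epochs
= 48 * 16
= 768

768


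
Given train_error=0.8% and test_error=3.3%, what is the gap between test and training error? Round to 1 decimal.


Generalization gap = test_error - train_error
= 3.3 - 0.8
= 2.5%
A moderate gap.

2.5


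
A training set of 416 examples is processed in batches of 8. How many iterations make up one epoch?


Iterations per epoch = dataset_size / batch_size
= 416 / 8
= 52

52


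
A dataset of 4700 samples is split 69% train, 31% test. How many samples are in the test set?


Train samples = 4700 * 69% = 3243
Test samples = 4700 - 3243
= 1457

1457


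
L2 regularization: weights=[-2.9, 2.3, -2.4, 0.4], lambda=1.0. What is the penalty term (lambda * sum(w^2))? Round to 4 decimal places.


Squaring each weight:
(-2.9)^2 = 8.41
2.3^2 = 5.29
(-2.4)^2 = 5.76
0.4^2 = 0.16
Sum of squares = 19.62
Penalty = 1.0 * 19.62 = 19.6200

19.6200


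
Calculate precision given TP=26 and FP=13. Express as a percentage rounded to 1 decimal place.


Precision = TP / (TP + FP) * 100
= 26 / (26 + 13)
= 26 / 39
= 0.6667
= 66.7%

66.7


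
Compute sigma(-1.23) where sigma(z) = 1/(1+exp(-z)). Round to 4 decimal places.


sigmoid(z) = 1 / (1 + exp(-z))
exp(-(-1.23)) = exp(1.23) = 3.4212
1 + 3.4212 = 4.4212
1 / 4.4212 = 0.2262

0.2262


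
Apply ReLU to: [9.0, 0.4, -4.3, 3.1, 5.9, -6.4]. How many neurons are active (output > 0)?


ReLU(x) = max(0, x) for each element:
ReLU(9.0) = 9.0
ReLU(0.4) = 0.4
ReLU(-4.3) = 0
ReLU(3.1) = 3.1
ReLU(5.9) = 5.9
ReLU(-6.4) = 0
Active neurons (>0): 4

4


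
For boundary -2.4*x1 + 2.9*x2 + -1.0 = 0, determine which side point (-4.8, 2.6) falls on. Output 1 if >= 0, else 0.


Compute -2.4 * -4.8 + 2.9 * 2.6 + -1.0
= 11.52 + 7.54 + -1.0
= 18.06
Since 18.06 >= 0, the point is on the positive side.

1


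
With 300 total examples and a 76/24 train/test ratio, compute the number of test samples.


Train samples = 300 * 76% = 228
Test samples = 300 - 228
= 72

72


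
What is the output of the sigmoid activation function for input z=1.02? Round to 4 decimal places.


sigmoid(z) = 1 / (1 + exp(-z))
exp(-(1.02)) = exp(-1.02) = 0.3606
1 + 0.3606 = 1.3606
1 / 1.3606 = 0.7350

0.7350


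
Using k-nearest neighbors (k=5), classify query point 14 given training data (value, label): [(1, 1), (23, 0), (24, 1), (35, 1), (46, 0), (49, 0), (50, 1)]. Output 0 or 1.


Distances from query 14:
Point 23 (class 0): distance = 9
Point 24 (class 1): distance = 10
Point 1 (class 1): distance = 13
Point 35 (class 1): distance = 21
Point 46 (class 0): distance = 32
K=5 nearest neighbors: classes = [0, 1, 1, 1, 0]
Votes for class 1: 3 / 5
Majority vote => class 1

1


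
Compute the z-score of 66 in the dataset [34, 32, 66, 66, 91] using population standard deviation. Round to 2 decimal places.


Mean = (34 + 32 + 66 + 66 + 91) / 5 = 57.8
Variance = sum((x_i - mean)^2) / n = 493.76
Std = sqrt(493.76) = 22.2207
Z = (x - mean) / std
= (66 - 57.8) / 22.2207
= 8.2 / 22.2207
= 0.37

0.37


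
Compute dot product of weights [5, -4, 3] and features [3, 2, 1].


Element-wise products:
5 * 3 = 15
-4 * 2 = -8
3 * 1 = 3
Sum = 15 + -8 + 3
= 10

10


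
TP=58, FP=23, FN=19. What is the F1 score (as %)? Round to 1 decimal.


Precision = TP / (TP + FP) = 58 / 81 = 0.716
Recall = TP / (TP + FN) = 58 / 77 = 0.7532
F1 = 2 * P * R / (P + R)
= 2 * 0.716 * 0.7532 / (0.716 + 0.7532)
= 1.0787 / 1.4693
= 0.7342
As percentage: 73.4%

73.4


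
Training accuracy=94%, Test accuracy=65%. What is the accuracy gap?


Gap = train_accuracy - test_accuracy
= 94 - 65
= 29%
This large gap strongly indicates overfitting.

29


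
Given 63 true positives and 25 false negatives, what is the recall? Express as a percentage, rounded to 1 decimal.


Recall = TP / (TP + FN) * 100
= 63 / (63 + 25)
= 63 / 88
= 0.7159
= 71.6%

71.6


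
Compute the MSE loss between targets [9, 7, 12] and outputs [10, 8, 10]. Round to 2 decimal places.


Differences: [-1, -1, 2]
Squared errors: [1, 1, 4]
Sum of squared errors = 6
MSE = 6 / 3 = 2.00

2.00


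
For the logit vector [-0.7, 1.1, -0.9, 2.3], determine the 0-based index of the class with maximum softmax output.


Softmax is a monotonic transformation, so it preserves the argmax.
We need to find the index of the maximum logit.
Index 0: -0.7
Index 1: 1.1
Index 2: -0.9
Index 3: 2.3
Maximum logit = 2.3 at index 3

3


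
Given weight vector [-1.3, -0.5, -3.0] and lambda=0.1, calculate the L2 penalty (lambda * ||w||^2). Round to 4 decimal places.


Squaring each weight:
(-1.3)^2 = 1.69
(-0.5)^2 = 0.25
(-3.0)^2 = 9.0
Sum of squares = 10.94
Penalty = 0.1 * 10.94 = 1.0940

1.0940


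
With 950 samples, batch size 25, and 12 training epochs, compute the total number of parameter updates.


Iterations per epoch = 950 / 25 = 38
Total updates = iterations_per_epoch * epochs
= 38 * 12
= 456

456


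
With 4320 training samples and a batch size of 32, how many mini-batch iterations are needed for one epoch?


Iterations per epoch = dataset_size / batch_size
= 4320 / 32
= 135

135


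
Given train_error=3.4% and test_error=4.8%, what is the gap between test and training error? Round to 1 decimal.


Generalization gap = test_error - train_error
= 4.8 - 3.4
= 1.4%
A small gap suggests good generalization.

1.4


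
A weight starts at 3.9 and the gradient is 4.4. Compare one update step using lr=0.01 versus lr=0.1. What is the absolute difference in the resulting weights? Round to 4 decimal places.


With lr=0.01: w_new = 3.9 - 0.01 * 4.4 = 3.856
With lr=0.1: w_new = 3.9 - 0.1 * 4.4 = 3.46
Absolute difference = |3.856 - 3.46|
= 0.3960

0.3960


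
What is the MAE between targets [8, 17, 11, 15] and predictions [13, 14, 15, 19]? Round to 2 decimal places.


Absolute errors: [5, 3, 4, 4]
Sum of absolute errors = 16
MAE = 16 / 4 = 4.00

4.00


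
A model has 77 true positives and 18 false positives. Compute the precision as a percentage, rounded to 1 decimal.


Precision = TP / (TP + FP) * 100
= 77 / (77 + 18)
= 77 / 95
= 0.8105
= 81.1%

81.1


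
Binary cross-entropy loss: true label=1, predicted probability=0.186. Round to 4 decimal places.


For y=1: Loss = -log(p)
= -log(0.186)
= -(-1.682)
= 1.6820

1.6820


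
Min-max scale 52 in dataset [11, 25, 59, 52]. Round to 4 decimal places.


Min = 11, Max = 59
Range = 59 - 11 = 48
Scaled = (x - min) / (max - min)
= (52 - 11) / 48
= 41 / 48
= 0.8542

0.8542


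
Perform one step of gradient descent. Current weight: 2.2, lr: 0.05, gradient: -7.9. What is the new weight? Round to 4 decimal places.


w_new = w_old - lr * gradient
= 2.2 - 0.05 * -7.9
= 2.2 - (-0.395)
= 2.5950

2.5950


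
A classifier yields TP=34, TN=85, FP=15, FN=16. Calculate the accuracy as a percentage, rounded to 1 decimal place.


Accuracy = (TP + TN) / (TP + TN + FP + FN) * 100
= (34 + 85) / (34 + 85 + 15 + 16)
= 119 / 150
= 0.7933
= 79.3%

79.3


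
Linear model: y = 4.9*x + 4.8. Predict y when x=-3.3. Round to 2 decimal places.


y = 4.9 * -3.3 + (4.8)
= -16.17 + (4.8)
= -11.37

-11.37


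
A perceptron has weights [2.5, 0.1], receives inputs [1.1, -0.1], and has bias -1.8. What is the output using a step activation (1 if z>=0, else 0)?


z = w . x + b
= 2.5*1.1 + 0.1*-0.1 + -1.8
= 2.75 + -0.01 + -1.8
= 2.74 + -1.8
= 0.94
Since z = 0.94 >= 0, output = 1

1


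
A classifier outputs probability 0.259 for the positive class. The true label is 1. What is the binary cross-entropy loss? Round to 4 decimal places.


For y=1: Loss = -log(p)
= -log(0.259)
= -(-1.3509)
= 1.3509

1.3509


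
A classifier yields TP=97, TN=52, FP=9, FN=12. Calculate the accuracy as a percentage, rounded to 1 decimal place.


Accuracy = (TP + TN) / (TP + TN + FP + FN) * 100
= (97 + 52) / (97 + 52 + 9 + 12)
= 149 / 170
= 0.8765
= 87.6%

87.6


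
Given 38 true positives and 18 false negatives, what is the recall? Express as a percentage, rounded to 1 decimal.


Recall = TP / (TP + FN) * 100
= 38 / (38 + 18)
= 38 / 56
= 0.6786
= 67.9%

67.9


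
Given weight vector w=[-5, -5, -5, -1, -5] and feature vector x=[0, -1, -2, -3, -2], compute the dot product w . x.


Element-wise products:
-5 * 0 = 0
-5 * -1 = 5
-5 * -2 = 10
-1 * -3 = 3
-5 * -2 = 10
Sum = 0 + 5 + 10 + 3 + 10
= 28

28


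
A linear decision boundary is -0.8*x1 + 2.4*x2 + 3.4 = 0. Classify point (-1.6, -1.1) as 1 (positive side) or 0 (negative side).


Compute -0.8 * -1.6 + 2.4 * -1.1 + 3.4
= 1.28 + -2.64 + 3.4
= 2.04
Since 2.04 >= 0, the point is on the positive side.

1


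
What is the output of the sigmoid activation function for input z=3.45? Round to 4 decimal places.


sigmoid(z) = 1 / (1 + exp(-z))
exp(-(3.45)) = exp(-3.45) = 0.0317
1 + 0.0317 = 1.0317
1 / 1.0317 = 0.9692

0.9692


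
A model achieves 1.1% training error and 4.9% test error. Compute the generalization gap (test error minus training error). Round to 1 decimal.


Generalization gap = test_error - train_error
= 4.9 - 1.1
= 3.8%
A moderate gap.

3.8


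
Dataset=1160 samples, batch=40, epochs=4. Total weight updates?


Iterations per epoch = 1160 / 40 = 29
Total updates = iterations_per_epoch * epochs
= 29 * 4
= 116

116


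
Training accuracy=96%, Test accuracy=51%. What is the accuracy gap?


Gap = train_accuracy - test_accuracy
= 96 - 51
= 45%
This large gap strongly indicates overfitting.

45


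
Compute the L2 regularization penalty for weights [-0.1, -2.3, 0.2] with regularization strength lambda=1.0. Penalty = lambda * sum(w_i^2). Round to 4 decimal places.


Squaring each weight:
(-0.1)^2 = 0.01
(-2.3)^2 = 5.29
0.2^2 = 0.04
Sum of squares = 5.34
Penalty = 1.0 * 5.34 = 5.3400

5.3400


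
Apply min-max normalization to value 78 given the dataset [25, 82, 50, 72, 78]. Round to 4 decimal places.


Min = 25, Max = 82
Range = 82 - 25 = 57
Scaled = (x - min) / (max - min)
= (78 - 25) / 57
= 53 / 57
= 0.9298

0.9298


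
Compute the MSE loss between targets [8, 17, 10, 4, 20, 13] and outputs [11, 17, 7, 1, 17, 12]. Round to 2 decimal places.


Differences: [-3, 0, 3, 3, 3, 1]
Squared errors: [9, 0, 9, 9, 9, 1]
Sum of squared errors = 37
MSE = 37 / 6 = 6.17

6.17


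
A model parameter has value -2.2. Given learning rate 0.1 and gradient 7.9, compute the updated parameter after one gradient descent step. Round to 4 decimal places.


w_new = w_old - lr * gradient
= -2.2 - 0.1 * 7.9
= -2.2 - (0.79)
= -2.9900

-2.9900


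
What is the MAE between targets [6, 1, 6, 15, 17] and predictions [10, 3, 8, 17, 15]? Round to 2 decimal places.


Absolute errors: [4, 2, 2, 2, 2]
Sum of absolute errors = 12
MAE = 12 / 5 = 2.40

2.40


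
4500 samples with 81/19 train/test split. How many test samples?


Train samples = 4500 * 81% = 3645
Test samples = 4500 - 3645
= 855

855


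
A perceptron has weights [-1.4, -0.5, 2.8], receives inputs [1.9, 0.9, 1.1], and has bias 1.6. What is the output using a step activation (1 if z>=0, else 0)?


z = w . x + b
= -1.4*1.9 + -0.5*0.9 + 2.8*1.1 + 1.6
= -2.66 + -0.45 + 3.08 + 1.6
= -0.03 + 1.6
= 1.57
Since z = 1.57 >= 0, output = 1

1


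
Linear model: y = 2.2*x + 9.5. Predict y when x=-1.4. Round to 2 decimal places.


y = 2.2 * -1.4 + (9.5)
= -3.08 + (9.5)
= 6.42

6.42


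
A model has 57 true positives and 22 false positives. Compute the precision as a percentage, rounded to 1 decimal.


Precision = TP / (TP + FP) * 100
= 57 / (57 + 22)
= 57 / 79
= 0.7215
= 72.2%

72.2


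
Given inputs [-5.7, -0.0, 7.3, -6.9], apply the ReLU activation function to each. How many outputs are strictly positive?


ReLU(x) = max(0, x) for each element:
ReLU(-5.7) = 0
ReLU(-0.0) = 0
ReLU(7.3) = 7.3
ReLU(-6.9) = 0
Active neurons (>0): 1

1


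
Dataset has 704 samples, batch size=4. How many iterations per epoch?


Iterations per epoch = dataset_size / batch_size
= 704 / 4
= 176

176


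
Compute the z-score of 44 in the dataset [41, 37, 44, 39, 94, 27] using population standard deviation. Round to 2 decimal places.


Mean = (41 + 37 + 44 + 39 + 94 + 27) / 6 = 47.0
Variance = sum((x_i - mean)^2) / n = 469.6667
Std = sqrt(469.6667) = 21.6718
Z = (x - mean) / std
= (44 - 47.0) / 21.6718
= -3.0 / 21.6718
= -0.14

-0.14


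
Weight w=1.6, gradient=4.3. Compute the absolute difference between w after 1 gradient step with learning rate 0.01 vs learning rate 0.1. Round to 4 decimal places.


With lr=0.01: w_new = 1.6 - 0.01 * 4.3 = 1.557
With lr=0.1: w_new = 1.6 - 0.1 * 4.3 = 1.17
Absolute difference = |1.557 - 1.17|
= 0.3870

0.3870


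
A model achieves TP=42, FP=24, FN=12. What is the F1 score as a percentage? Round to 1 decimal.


Precision = TP / (TP + FP) = 42 / 66 = 0.6364
Recall = TP / (TP + FN) = 42 / 54 = 0.7778
F1 = 2 * P * R / (P + R)
= 2 * 0.6364 * 0.7778 / (0.6364 + 0.7778)
= 0.9899 / 1.4141
= 0.7
As percentage: 70.0%

70.0


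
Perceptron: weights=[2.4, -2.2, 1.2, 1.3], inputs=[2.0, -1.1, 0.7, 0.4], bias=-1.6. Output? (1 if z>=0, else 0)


z = w . x + b
= 2.4*2.0 + -2.2*-1.1 + 1.2*0.7 + 1.3*0.4 + -1.6
= 4.8 + 2.42 + 0.84 + 0.52 + -1.6
= 8.58 + -1.6
= 6.98
Since z = 6.98 >= 0, output = 1

1


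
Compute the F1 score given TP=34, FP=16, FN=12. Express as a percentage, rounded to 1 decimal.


Precision = TP / (TP + FP) = 34 / 50 = 0.68
Recall = TP / (TP + FN) = 34 / 46 = 0.7391
F1 = 2 * P * R / (P + R)
= 2 * 0.68 * 0.7391 / (0.68 + 0.7391)
= 1.0052 / 1.4191
= 0.7083
As percentage: 70.8%

70.8


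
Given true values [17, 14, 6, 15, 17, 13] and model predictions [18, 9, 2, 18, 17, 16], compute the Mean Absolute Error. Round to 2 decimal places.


Absolute errors: [1, 5, 4, 3, 0, 3]
Sum of absolute errors = 16
MAE = 16 / 6 = 2.67

2.67


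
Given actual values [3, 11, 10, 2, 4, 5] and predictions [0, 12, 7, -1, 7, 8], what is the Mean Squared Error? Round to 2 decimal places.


Differences: [3, -1, 3, 3, -3, -3]
Squared errors: [9, 1, 9, 9, 9, 9]
Sum of squared errors = 46
MSE = 46 / 6 = 7.67

7.67


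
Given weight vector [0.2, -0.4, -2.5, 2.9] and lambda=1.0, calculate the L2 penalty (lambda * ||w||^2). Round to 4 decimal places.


Squaring each weight:
0.2^2 = 0.04
(-0.4)^2 = 0.16
(-2.5)^2 = 6.25
2.9^2 = 8.41
Sum of squares = 14.86
Penalty = 1.0 * 14.86 = 14.8600

14.8600


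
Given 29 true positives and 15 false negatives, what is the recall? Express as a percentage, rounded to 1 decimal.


Recall = TP / (TP + FN) * 100
= 29 / (29 + 15)
= 29 / 44
= 0.6591
= 65.9%

65.9


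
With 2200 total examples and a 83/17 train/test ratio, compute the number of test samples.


Train samples = 2200 * 83% = 1826
Test samples = 2200 - 1826
= 374

374
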